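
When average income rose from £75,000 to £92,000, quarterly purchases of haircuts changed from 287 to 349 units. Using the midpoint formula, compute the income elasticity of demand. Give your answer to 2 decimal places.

ΔQ = 62, ΔI = 17000. Midpoints: Ī = 83,500, Q̄ = 318.0.
ε_I = (ΔQ/ΔI)(Ī/Q̄) = (62/17000)(83500/318.0).
ε_I > 0, so the good is normal.

0.96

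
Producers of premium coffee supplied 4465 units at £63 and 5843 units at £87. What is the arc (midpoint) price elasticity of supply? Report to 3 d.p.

ΔQ = 5843 − 4465 = 1378; ΔP = 87 − 63 = 24.
Midpoints: P̄ = 75.00, Q̄ = 5154.0.
ε_s = (ΔQ/ΔP)(P̄/Q̄) = (1378/24)(75.00/5154.0).

0.836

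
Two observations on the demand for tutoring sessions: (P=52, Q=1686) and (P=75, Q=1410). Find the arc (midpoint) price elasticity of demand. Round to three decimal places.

-0.492

ΔQ = 1410 − 1686 = -276; ΔP = 75 − 52 = 23.
Midpoints: P̄ = 63.50, Q̄ = 1548.0.
ε = (ΔQ/ΔP)(P̄/Q̄) = (-276/23)(63.50/1548.0).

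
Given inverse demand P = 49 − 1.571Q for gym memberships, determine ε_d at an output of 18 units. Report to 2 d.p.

-0.73

At Q = 18, P = 49 − 1.571(18) = 20.72.
dP/dQ = −1.571, so dQ/dP = 1/(−1.571) = -0.637.
ε = (dQ/dP)(P/Q) = (-0.637)(20.72/18).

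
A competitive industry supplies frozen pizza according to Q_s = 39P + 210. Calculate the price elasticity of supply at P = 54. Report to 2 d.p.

0.91

At P = 54, Q_s = 2316.
dQ_s/dP = 39.
ε_s = (dQ_s/dP)(P/Q_s) = (39)(54/2316).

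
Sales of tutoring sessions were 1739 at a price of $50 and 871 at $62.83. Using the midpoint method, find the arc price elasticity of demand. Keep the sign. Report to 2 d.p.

ΔQ = 871 − 1739 = -868; ΔP = 62.83 − 50 = 12.83.
Midpoints: P̄ = 56.41, Q̄ = 1305.0.
ε = (ΔQ/ΔP)(P̄/Q̄) = (-868/12.83)(56.41/1305.0).

-2.92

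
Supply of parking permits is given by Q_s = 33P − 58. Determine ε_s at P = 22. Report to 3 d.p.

At P = 22, Q_s = 668.
dQ_s/dP = 33.
ε_s = (dQ_s/dP)(P/Q_s) = (33)(22/668).

1.087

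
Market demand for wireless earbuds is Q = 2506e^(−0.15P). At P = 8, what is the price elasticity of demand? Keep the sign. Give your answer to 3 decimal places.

At P = 8, Q = 754.793.
dQ/dP = −0.15·2506e^(−0.15P) = −0.15Q = -113.219.
ε = (dQ/dP)(P/Q) = (-113.219)(8/754.793).

-1.200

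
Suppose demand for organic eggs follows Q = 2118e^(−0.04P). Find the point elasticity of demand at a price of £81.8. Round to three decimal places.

At P = 81.8, Q = 80.337.
dQ/dP = −0.04·2118e^(−0.04P) = −0.04Q = -3.213.
ε = (dQ/dP)(P/Q) = (-3.213)(81.8/80.337).

-3.272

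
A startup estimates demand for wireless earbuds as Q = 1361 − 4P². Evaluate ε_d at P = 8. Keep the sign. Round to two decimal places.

-0.46

At P = 8, Q = 1105.
dQ/dP = −8P = -64.
ε = (dQ/dP)(P/Q) = (-64)(8/1105).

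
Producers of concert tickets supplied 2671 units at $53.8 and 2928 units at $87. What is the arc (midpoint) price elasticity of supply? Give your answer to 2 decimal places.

ΔQ = 2928 − 2671 = 257; ΔP = 87 − 53.8 = 33.2.
Midpoints: P̄ = 70.40, Q̄ = 2799.5.
ε_s = (ΔQ/ΔP)(P̄/Q̄) = (257/33.2)(70.40/2799.5).

0.19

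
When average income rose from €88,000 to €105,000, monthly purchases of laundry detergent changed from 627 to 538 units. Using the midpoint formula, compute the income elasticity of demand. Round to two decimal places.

-0.87

ΔQ = -89, ΔI = 17000. Midpoints: Ī = 96,500, Q̄ = 582.5.
ε_I = (ΔQ/ΔI)(Ī/Q̄) = (-89/17000)(96500/582.5).
ε_I < 0, so the good is inferior.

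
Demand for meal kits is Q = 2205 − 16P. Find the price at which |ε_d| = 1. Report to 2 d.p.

68.91

For linear demand Q = a − bP, ε = −bP/(a − bP). |ε| = 1 when bP = a − bP, i.e. P = a/(2b).
P = 2205/(2·16) = 2205/32 = 68.9062.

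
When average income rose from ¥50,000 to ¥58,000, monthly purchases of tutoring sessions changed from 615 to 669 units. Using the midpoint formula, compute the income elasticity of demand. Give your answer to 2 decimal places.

0.57

ΔQ = 54, ΔI = 8000. Midpoints: Ī = 54,000, Q̄ = 642.0.
ε_I = (ΔQ/ΔI)(Ī/Q̄) = (54/8000)(54000/642.0).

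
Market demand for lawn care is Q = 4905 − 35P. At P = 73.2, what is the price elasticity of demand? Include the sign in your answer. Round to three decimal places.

-1.093

At P = 73.2, Q = 2343.
dQ/dP = −35.
ε = (dQ/dP)(P/Q) = (-35)(73.2/2343).
|ε| > 1, so demand is elastic at this price.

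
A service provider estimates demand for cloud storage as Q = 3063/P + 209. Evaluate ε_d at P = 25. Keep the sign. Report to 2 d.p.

At P = 25, Q = 331.520.
dQ/dP = −3063/P² = -4.901.
ε = (dQ/dP)(P/Q) = (-4.901)(25/331.520).

-0.37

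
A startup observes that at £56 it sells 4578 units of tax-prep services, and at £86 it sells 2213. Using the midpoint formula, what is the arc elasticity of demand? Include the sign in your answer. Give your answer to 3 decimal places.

ΔQ = 2213 − 4578 = -2365; ΔP = 86 − 56 = 30.
Midpoints: P̄ = 71.00, Q̄ = 3395.5.
ε = (ΔQ/ΔP)(P̄/Q̄) = (-2365/30)(71.00/3395.5).

-1.648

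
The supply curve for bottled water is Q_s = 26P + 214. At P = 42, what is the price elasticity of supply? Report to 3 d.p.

At P = 42, Q_s = 1306.
dQ_s/dP = 26.
ε_s = (dQ_s/dP)(P/Q_s) = (26)(42/1306).

0.836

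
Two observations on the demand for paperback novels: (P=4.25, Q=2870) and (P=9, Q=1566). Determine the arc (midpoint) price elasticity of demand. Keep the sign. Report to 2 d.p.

ΔQ = 1566 − 2870 = -1304; ΔP = 9 − 4.25 = 4.75.
Midpoints: P̄ = 6.62, Q̄ = 2218.0.
ε = (ΔQ/ΔP)(P̄/Q̄) = (-1304/4.75)(6.62/2218.0).

-0.82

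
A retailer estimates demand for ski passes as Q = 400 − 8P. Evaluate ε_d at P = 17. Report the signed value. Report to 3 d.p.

At P = 17, Q = 264.
dQ/dP = −8.
ε = (dQ/dP)(P/Q) = (-8)(17/264).
|ε| < 1, so demand is inelastic at this price.

-0.515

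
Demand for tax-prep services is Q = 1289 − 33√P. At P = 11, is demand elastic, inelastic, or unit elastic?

inelastic

Q = 1179.551, dQ/dP = -4.975.
ε = (dQ/dP)(P/Q) ≈ -0.046.
|ε| = 0.05 < 1.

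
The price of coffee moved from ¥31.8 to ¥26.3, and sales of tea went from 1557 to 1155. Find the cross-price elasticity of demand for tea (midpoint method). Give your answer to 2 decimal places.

ΔQ_x = 1155 − 1557 = -402; ΔP_y = 26.3 − 31.8 = -5.5.
Midpoints: P̄_y = 29.05, Q̄_x = 1356.0.
ε_xy = (ΔQ_x/ΔP_y)(P̄_y/Q̄_x) = (-402/-5.5)(29.05/1356.0).

1.57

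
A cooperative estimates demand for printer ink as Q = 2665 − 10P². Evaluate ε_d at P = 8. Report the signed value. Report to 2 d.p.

-0.63

At P = 8, Q = 2025.
dQ/dP = −20P = -160.
ε = (dQ/dP)(P/Q) = (-160)(8/2025).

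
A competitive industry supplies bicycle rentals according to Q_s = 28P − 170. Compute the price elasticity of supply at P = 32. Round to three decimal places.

1.234

At P = 32, Q_s = 726.
dQ_s/dP = 28.
ε_s = (dQ_s/dP)(P/Q_s) = (28)(32/726).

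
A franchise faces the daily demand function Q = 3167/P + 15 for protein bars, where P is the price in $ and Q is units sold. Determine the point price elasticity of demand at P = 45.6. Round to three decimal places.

-0.822

At P = 45.6, Q = 84.452.
dQ/dP = −3167/P² = -1.523.
ε = (dQ/dP)(P/Q) = (-1.523)(45.6/84.452).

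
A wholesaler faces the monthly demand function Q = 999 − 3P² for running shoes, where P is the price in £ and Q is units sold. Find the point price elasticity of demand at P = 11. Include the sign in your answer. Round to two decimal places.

At P = 11, Q = 636.
dQ/dP = −6P = -66.
ε = (dQ/dP)(P/Q) = (-66)(11/636).

-1.14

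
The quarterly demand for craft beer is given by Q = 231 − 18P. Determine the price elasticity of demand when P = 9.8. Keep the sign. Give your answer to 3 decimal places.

-3.231

At P = 9.8, Q = 54.600.
dQ/dP = −18.
ε = (dQ/dP)(P/Q) = (-18)(9.8/54.600).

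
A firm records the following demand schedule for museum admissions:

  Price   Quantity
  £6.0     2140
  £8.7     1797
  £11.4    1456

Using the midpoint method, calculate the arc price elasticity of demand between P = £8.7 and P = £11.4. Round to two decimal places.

At P = 8.7, Q = 1797; at P = 11.4, Q = 1456.
ΔQ = -341, ΔP = 2.7. Midpoints: P̄ = 10.05, Q̄ = 1626.5.
ε = (ΔQ/ΔP)(P̄/Q̄) = (-341/2.7)(10.05/1626.5).

-0.78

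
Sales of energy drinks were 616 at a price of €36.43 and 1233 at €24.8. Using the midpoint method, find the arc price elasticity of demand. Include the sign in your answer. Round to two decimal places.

ΔQ = 1233 − 616 = 617; ΔP = 24.8 − 36.43 = -11.63.
Midpoints: P̄ = 30.62, Q̄ = 924.5.
ε = (ΔQ/ΔP)(P̄/Q̄) = (617/-11.63)(30.62/924.5).

-1.76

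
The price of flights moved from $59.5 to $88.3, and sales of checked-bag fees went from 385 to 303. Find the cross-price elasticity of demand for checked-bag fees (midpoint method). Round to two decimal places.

ΔQ_x = 303 − 385 = -82; ΔP_y = 88.3 − 59.5 = 28.8.
Midpoints: P̄_y = 73.90, Q̄_x = 344.0.
ε_xy = (ΔQ_x/ΔP_y)(P̄_y/Q̄_x) = (-82/28.8)(73.90/344.0).

-0.61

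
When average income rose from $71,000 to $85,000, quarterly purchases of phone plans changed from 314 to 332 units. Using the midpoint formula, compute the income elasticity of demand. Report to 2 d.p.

0.31

ΔQ = 18, ΔI = 14000. Midpoints: Ī = 78,000, Q̄ = 323.0.
ε_I = (ΔQ/ΔI)(Ī/Q̄) = (18/14000)(78000/323.0).
ε_I > 0, so the good is normal.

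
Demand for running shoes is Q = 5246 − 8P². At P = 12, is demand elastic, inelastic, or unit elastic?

Q = 4094, dQ/dP = -192.
ε = (dQ/dP)(P/Q) ≈ -0.563.
|ε| = 0.56 < 1.

inelastic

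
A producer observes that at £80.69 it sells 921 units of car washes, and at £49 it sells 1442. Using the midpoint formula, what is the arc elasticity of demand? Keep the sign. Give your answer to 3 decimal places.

ΔQ = 1442 − 921 = 521; ΔP = 49 − 80.69 = -31.69.
Midpoints: P̄ = 64.84, Q̄ = 1181.5.
ε = (ΔQ/ΔP)(P̄/Q̄) = (521/-31.69)(64.84/1181.5).

-0.902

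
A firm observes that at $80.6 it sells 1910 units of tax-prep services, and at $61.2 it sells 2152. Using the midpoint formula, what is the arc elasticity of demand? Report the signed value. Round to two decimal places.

-0.44

ΔQ = 2152 − 1910 = 242; ΔP = 61.2 − 80.6 = -19.4.
Midpoints: P̄ = 70.90, Q̄ = 2031.0.
ε = (ΔQ/ΔP)(P̄/Q̄) = (242/-19.4)(70.90/2031.0).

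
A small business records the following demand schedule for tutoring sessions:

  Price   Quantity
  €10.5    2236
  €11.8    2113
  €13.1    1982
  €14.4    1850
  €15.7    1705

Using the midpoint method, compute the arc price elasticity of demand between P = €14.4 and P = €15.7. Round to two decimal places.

-0.94

At P = 14.4, Q = 1850; at P = 15.7, Q = 1705.
ΔQ = -145, ΔP = 1.3. Midpoints: P̄ = 15.05, Q̄ = 1777.5.
ε = (ΔQ/ΔP)(P̄/Q̄) = (-145/1.3)(15.05/1777.5).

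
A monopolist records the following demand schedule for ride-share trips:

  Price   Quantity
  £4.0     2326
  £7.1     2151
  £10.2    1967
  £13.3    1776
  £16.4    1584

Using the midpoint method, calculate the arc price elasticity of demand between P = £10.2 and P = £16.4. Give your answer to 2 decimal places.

At P = 10.2, Q = 1967; at P = 16.4, Q = 1584.
ΔQ = -383, ΔP = 6.2. Midpoints: P̄ = 13.30, Q̄ = 1775.5.
ε = (ΔQ/ΔP)(P̄/Q̄) = (-383/6.2)(13.30/1775.5).

-0.46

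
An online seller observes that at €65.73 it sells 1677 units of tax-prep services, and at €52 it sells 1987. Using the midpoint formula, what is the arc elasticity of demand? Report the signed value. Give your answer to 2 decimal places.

-0.73

ΔQ = 1987 − 1677 = 310; ΔP = 52 − 65.73 = -13.73.
Midpoints: P̄ = 58.87, Q̄ = 1832.0.
ε = (ΔQ/ΔP)(P̄/Q̄) = (310/-13.73)(58.87/1832.0).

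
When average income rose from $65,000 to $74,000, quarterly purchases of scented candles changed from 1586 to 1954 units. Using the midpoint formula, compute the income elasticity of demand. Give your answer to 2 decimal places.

1.61

ΔQ = 368, ΔI = 9000. Midpoints: Ī = 69,500, Q̄ = 1770.0.
ε_I = (ΔQ/ΔI)(Ī/Q̄) = (368/9000)(69500/1770.0).
ε_I > 0, so the good is normal.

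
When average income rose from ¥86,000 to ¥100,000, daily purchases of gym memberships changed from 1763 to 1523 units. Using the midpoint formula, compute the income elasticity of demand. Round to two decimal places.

ΔQ = -240, ΔI = 14000. Midpoints: Ī = 93,000, Q̄ = 1643.0.
ε_I = (ΔQ/ΔI)(Ī/Q̄) = (-240/14000)(93000/1643.0).

-0.97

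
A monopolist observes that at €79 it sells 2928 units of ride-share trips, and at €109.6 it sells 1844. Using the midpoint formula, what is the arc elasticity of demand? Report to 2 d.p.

-1.40

ΔQ = 1844 − 2928 = -1084; ΔP = 109.6 − 79 = 30.6.
Midpoints: P̄ = 94.30, Q̄ = 2386.0.
ε = (ΔQ/ΔP)(P̄/Q̄) = (-1084/30.6)(94.30/2386.0).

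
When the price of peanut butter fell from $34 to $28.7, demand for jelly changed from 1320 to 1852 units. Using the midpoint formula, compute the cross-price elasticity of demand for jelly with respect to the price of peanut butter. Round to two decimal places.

ΔQ_x = 1852 − 1320 = 532; ΔP_y = 28.7 − 34 = -5.3.
Midpoints: P̄_y = 31.35, Q̄_x = 1586.0.
ε_xy = (ΔQ_x/ΔP_y)(P̄_y/Q̄_x) = (532/-5.3)(31.35/1586.0).
ε_xy < 0, so the goods are complements.

-1.98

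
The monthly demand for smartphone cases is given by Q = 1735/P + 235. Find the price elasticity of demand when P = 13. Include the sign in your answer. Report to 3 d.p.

-0.362

At P = 13, Q = 368.462.
dQ/dP = −1735/P² = -10.266.
ε = (dQ/dP)(P/Q) = (-10.266)(13/368.462).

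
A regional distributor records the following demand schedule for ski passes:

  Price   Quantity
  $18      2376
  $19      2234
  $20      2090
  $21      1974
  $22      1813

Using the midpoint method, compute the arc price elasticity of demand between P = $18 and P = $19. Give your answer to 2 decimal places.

-1.14

At P = 18, Q = 2376; at P = 19, Q = 2234.
ΔQ = -142, ΔP = 1. Midpoints: P̄ = 18.50, Q̄ = 2305.0.
ε = (ΔQ/ΔP)(P̄/Q̄) = (-142/1)(18.50/2305.0).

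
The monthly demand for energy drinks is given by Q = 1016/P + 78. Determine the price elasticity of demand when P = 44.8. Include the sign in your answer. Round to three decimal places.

At P = 44.8, Q = 100.679.
dQ/dP = −1016/P² = -0.506.
ε = (dQ/dP)(P/Q) = (-0.506)(44.8/100.679).

-0.225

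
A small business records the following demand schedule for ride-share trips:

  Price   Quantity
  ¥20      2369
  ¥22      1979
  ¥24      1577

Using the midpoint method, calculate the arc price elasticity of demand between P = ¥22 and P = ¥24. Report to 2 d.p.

-2.60

At P = 22, Q = 1979; at P = 24, Q = 1577.
ΔQ = -402, ΔP = 2. Midpoints: P̄ = 23.00, Q̄ = 1778.0.
ε = (ΔQ/ΔP)(P̄/Q̄) = (-402/2)(23.00/1778.0).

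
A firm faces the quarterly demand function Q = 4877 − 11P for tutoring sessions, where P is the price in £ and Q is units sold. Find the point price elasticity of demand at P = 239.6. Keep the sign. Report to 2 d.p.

-1.18

At P = 239.6, Q = 2241.400.
dQ/dP = −11.
ε = (dQ/dP)(P/Q) = (-11)(239.6/2241.400).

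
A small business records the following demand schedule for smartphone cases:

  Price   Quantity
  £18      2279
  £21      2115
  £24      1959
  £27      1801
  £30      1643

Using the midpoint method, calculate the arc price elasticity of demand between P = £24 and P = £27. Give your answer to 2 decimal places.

-0.71

At P = 24, Q = 1959; at P = 27, Q = 1801.
ΔQ = -158, ΔP = 3. Midpoints: P̄ = 25.50, Q̄ = 1880.0.
ε = (ΔQ/ΔP)(P̄/Q̄) = (-158/3)(25.50/1880.0).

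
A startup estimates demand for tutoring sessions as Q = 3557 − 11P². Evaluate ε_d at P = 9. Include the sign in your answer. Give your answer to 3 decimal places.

-0.668

At P = 9, Q = 2666.
dQ/dP = −22P = -198.
ε = (dQ/dP)(P/Q) = (-198)(9/2666).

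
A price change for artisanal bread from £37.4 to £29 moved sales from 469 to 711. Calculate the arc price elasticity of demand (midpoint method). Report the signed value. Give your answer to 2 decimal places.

-1.62

ΔQ = 711 − 469 = 242; ΔP = 29 − 37.4 = -8.4.
Midpoints: P̄ = 33.20, Q̄ = 590.0.
ε = (ΔQ/ΔP)(P̄/Q̄) = (242/-8.4)(33.20/590.0).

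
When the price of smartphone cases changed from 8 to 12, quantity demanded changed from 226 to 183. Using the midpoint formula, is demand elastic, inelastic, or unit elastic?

inelastic

Arc ε ≈ -0.526.
|ε| = 0.53 < 1.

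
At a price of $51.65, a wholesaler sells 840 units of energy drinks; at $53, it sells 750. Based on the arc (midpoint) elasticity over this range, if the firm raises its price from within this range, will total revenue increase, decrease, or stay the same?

Arc ε = (-90/1.35)(52.33/795.0) ≈ -4.388.
|ε| = 4.39 > 1, so demand is elastic. A price rise therefore reduces total revenue.

decrease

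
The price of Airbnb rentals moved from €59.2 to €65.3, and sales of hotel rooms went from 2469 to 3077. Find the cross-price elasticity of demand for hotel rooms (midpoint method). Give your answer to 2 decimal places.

ΔQ_x = 3077 − 2469 = 608; ΔP_y = 65.3 − 59.2 = 6.1.
Midpoints: P̄_y = 62.25, Q̄_x = 2773.0.
ε_xy = (ΔQ_x/ΔP_y)(P̄_y/Q̄_x) = (608/6.1)(62.25/2773.0).

2.24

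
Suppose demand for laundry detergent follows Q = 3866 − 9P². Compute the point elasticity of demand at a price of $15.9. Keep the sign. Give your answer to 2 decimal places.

At P = 15.9, Q = 1590.710.
dQ/dP = −18P = -286.200.
ε = (dQ/dP)(P/Q) = (-286.200)(15.9/1590.710).
|ε| > 1, so demand is elastic at this price.

-2.86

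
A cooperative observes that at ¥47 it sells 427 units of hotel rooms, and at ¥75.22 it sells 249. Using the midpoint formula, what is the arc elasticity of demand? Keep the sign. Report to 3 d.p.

-1.140

ΔQ = 249 − 427 = -178; ΔP = 75.22 − 47 = 28.22.
Midpoints: P̄ = 61.11, Q̄ = 338.0.
ε = (ΔQ/ΔP)(P̄/Q̄) = (-178/28.22)(61.11/338.0).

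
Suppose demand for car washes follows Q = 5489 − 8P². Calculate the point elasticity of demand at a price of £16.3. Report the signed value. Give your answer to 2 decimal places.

At P = 16.3, Q = 3363.480.
dQ/dP = −16P = -260.800.
ε = (dQ/dP)(P/Q) = (-260.800)(16.3/3363.480).

-1.26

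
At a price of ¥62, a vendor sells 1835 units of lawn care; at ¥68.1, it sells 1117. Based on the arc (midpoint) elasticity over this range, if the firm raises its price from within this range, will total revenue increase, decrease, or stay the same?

decrease

Arc ε = (-718/6.1)(65.05/1476.0) ≈ -5.187.
|ε| = 5.19 > 1, so demand is elastic. A price rise therefore reduces total revenue.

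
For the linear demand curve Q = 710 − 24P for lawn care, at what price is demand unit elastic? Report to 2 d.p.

For linear demand Q = a − bP, ε = −bP/(a − bP). |ε| = 1 when bP = a − bP, i.e. P = a/(2b).
P = 710/(2·24) = 710/48 = 14.7917.

14.79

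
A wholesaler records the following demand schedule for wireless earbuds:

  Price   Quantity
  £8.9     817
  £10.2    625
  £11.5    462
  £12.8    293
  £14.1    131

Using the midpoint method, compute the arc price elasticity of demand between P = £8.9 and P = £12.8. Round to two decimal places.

At P = 8.9, Q = 817; at P = 12.8, Q = 293.
ΔQ = -524, ΔP = 3.9. Midpoints: P̄ = 10.85, Q̄ = 555.0.
ε = (ΔQ/ΔP)(P̄/Q̄) = (-524/3.9)(10.85/555.0).

-2.63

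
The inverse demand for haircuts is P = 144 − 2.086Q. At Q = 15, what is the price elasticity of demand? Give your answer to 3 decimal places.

-3.602

At Q = 15, P = 144 − 2.086(15) = 112.71.
dP/dQ = −2.086, so dQ/dP = 1/(−2.086) = -0.479.
ε = (dQ/dP)(P/Q) = (-0.479)(112.71/15).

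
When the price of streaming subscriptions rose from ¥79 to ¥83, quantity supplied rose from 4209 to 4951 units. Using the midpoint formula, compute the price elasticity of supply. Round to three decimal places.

ΔQ = 4951 − 4209 = 742; ΔP = 83 − 79 = 4.
Midpoints: P̄ = 81.00, Q̄ = 4580.0.
ε_s = (ΔQ/ΔP)(P̄/Q̄) = (742/4)(81.00/4580.0).

3.281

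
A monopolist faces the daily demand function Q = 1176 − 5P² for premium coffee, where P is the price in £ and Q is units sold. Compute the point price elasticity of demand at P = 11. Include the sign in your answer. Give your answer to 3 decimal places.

At P = 11, Q = 571.
dQ/dP = −10P = -110.
ε = (dQ/dP)(P/Q) = (-110)(11/571).

-2.119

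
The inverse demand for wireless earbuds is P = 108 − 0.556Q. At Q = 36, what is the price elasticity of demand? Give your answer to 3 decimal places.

At Q = 36, P = 108 − 0.556(36) = 87.98.
dP/dQ = −0.556, so dQ/dP = 1/(−0.556) = -1.799.
ε = (dQ/dP)(P/Q) = (-1.799)(87.98/36).

-4.396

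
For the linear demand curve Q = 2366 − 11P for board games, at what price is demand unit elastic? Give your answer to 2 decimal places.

107.55

For linear demand Q = a − bP, ε = −bP/(a − bP). |ε| = 1 when bP = a − bP, i.e. P = a/(2b).
P = 2366/(2·11) = 2366/22 = 107.5455.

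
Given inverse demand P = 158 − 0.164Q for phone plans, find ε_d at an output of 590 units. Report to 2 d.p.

At Q = 590, P = 158 − 0.164(590) = 61.24.
dP/dQ = −0.164, so dQ/dP = 1/(−0.164) = -6.098.
ε = (dQ/dP)(P/Q) = (-6.098)(61.24/590).

-0.63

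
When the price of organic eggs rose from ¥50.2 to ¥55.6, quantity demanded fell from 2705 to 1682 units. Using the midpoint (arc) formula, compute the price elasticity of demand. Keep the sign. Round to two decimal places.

ΔQ = 1682 − 2705 = -1023; ΔP = 55.6 − 50.2 = 5.4.
Midpoints: P̄ = 52.90, Q̄ = 2193.5.
ε = (ΔQ/ΔP)(P̄/Q̄) = (-1023/5.4)(52.90/2193.5).

-4.57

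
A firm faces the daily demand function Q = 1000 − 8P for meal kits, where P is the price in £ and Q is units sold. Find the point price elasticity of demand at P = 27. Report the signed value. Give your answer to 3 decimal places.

At P = 27, Q = 784.
dQ/dP = −8.
ε = (dQ/dP)(P/Q) = (-8)(27/784).

-0.276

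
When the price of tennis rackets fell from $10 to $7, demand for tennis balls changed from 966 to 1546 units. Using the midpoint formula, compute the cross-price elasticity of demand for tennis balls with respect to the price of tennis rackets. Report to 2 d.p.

-1.31

ΔQ_x = 1546 − 966 = 580; ΔP_y = 7 − 10 = -3.
Midpoints: P̄_y = 8.50, Q̄_x = 1256.0.
ε_xy = (ΔQ_x/ΔP_y)(P̄_y/Q̄_x) = (580/-3)(8.50/1256.0).
ε_xy < 0, so the goods are complements.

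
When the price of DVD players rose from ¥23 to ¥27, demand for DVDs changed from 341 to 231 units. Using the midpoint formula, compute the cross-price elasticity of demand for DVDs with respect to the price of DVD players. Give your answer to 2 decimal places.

-2.40

ΔQ_x = 231 − 341 = -110; ΔP_y = 27 − 23 = 4.
Midpoints: P̄_y = 25.00, Q̄_x = 286.0.
ε_xy = (ΔQ_x/ΔP_y)(P̄_y/Q̄_x) = (-110/4)(25.00/286.0).
ε_xy < 0, so the goods are complements.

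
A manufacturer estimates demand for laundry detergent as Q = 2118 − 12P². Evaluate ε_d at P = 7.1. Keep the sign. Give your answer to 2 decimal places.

At P = 7.1, Q = 1513.080.
dQ/dP = −24P = -170.400.
ε = (dQ/dP)(P/Q) = (-170.400)(7.1/1513.080).

-0.80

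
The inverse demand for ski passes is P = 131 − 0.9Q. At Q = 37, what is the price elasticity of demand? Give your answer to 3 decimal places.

At Q = 37, P = 131 − 0.9(37) = 97.70.
dP/dQ = −0.9, so dQ/dP = 1/(−0.9) = -1.111.
ε = (dQ/dP)(P/Q) = (-1.111)(97.70/37).

-2.934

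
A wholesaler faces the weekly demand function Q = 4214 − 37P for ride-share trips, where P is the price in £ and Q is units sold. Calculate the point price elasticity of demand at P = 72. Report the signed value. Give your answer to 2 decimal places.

-1.72

At P = 72, Q = 1550.
dQ/dP = −37.
ε = (dQ/dP)(P/Q) = (-37)(72/1550).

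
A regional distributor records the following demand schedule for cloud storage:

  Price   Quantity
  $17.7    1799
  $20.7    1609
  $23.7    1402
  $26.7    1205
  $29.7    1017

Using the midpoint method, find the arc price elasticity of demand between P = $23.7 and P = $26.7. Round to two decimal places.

-1.27

At P = 23.7, Q = 1402; at P = 26.7, Q = 1205.
ΔQ = -197, ΔP = 3.0. Midpoints: P̄ = 25.20, Q̄ = 1303.5.
ε = (ΔQ/ΔP)(P̄/Q̄) = (-197/3.0)(25.20/1303.5).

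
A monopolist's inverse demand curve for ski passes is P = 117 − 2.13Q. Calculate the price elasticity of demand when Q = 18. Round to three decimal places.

At Q = 18, P = 117 − 2.13(18) = 78.66.
dP/dQ = −2.13, so dQ/dP = 1/(−2.13) = -0.469.
ε = (dQ/dP)(P/Q) = (-0.469)(78.66/18).

-2.052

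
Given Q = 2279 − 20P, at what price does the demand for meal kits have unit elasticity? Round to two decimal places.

56.98

For linear demand Q = a − bP, ε = −bP/(a − bP). |ε| = 1 when bP = a − bP, i.e. P = a/(2b).
P = 2279/(2·20) = 2279/40 = 56.9750.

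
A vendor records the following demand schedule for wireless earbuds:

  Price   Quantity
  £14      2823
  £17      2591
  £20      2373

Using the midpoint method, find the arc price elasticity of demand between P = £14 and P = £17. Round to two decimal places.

-0.44

At P = 14, Q = 2823; at P = 17, Q = 2591.
ΔQ = -232, ΔP = 3. Midpoints: P̄ = 15.50, Q̄ = 2707.0.
ε = (ΔQ/ΔP)(P̄/Q̄) = (-232/3)(15.50/2707.0).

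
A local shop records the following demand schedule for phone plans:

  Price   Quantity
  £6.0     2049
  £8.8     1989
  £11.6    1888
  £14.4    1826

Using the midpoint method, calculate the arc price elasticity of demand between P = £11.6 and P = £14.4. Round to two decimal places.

-0.16

At P = 11.6, Q = 1888; at P = 14.4, Q = 1826.
ΔQ = -62, ΔP = 2.8. Midpoints: P̄ = 13.00, Q̄ = 1857.0.
ε = (ΔQ/ΔP)(P̄/Q̄) = (-62/2.8)(13.00/1857.0).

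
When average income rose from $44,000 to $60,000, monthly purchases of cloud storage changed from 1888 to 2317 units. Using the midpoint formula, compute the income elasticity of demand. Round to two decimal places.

ΔQ = 429, ΔI = 16000. Midpoints: Ī = 52,000, Q̄ = 2102.5.
ε_I = (ΔQ/ΔI)(Ī/Q̄) = (429/16000)(52000/2102.5).
ε_I > 0, so the good is normal.

0.66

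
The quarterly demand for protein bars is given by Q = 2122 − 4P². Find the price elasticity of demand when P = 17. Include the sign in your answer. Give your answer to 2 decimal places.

-2.39

At P = 17, Q = 966.
dQ/dP = −8P = -136.
ε = (dQ/dP)(P/Q) = (-136)(17/966).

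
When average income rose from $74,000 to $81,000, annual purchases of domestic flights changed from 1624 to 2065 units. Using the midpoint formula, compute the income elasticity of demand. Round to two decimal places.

2.65

ΔQ = 441, ΔI = 7000. Midpoints: Ī = 77,500, Q̄ = 1844.5.
ε_I = (ΔQ/ΔI)(Ī/Q̄) = (441/7000)(77500/1844.5).
ε_I > 0, so the good is normal.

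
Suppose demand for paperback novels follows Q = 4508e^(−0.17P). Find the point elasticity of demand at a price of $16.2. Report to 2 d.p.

-2.75

At P = 16.2, Q = 287.036.
dQ/dP = −0.17·4508e^(−0.17P) = −0.17Q = -48.796.
ε = (dQ/dP)(P/Q) = (-48.796)(16.2/287.036).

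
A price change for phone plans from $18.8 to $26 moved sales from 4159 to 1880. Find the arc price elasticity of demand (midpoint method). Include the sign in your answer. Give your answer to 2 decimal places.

-2.35

ΔQ = 1880 − 4159 = -2279; ΔP = 26 − 18.8 = 7.2.
Midpoints: P̄ = 22.40, Q̄ = 3019.5.
ε = (ΔQ/ΔP)(P̄/Q̄) = (-2279/7.2)(22.40/3019.5).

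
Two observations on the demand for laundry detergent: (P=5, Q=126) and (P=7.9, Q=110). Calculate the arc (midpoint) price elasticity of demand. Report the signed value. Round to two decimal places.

ΔQ = 110 − 126 = -16; ΔP = 7.9 − 5 = 2.9.
Midpoints: P̄ = 6.45, Q̄ = 118.0.
ε = (ΔQ/ΔP)(P̄/Q̄) = (-16/2.9)(6.45/118.0).

-0.30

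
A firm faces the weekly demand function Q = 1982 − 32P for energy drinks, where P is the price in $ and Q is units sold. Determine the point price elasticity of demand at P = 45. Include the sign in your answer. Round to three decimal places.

At P = 45, Q = 542.
dQ/dP = −32.
ε = (dQ/dP)(P/Q) = (-32)(45/542).

-2.657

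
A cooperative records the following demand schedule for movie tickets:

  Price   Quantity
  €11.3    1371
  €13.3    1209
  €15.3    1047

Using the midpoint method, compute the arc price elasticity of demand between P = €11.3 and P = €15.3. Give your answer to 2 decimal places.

-0.89

At P = 11.3, Q = 1371; at P = 15.3, Q = 1047.
ΔQ = -324, ΔP = 4.0. Midpoints: P̄ = 13.30, Q̄ = 1209.0.
ε = (ΔQ/ΔP)(P̄/Q̄) = (-324/4.0)(13.30/1209.0).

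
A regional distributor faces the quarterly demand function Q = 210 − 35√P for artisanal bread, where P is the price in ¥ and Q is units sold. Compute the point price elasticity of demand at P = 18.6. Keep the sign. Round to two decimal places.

At P = 18.6, Q = 59.053.
dQ/dP = −35/(2√P) = -4.058.
ε = (dQ/dP)(P/Q) = (-4.058)(18.6/59.053).

-1.28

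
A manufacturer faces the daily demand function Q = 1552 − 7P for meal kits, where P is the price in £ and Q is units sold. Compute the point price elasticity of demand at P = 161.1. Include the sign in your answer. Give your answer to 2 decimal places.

At P = 161.1, Q = 424.300.
dQ/dP = −7.
ε = (dQ/dP)(P/Q) = (-7)(161.1/424.300).
|ε| > 1, so demand is elastic at this price.

-2.66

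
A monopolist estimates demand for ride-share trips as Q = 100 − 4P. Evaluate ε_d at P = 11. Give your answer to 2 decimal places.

-0.79

At P = 11, Q = 56.
dQ/dP = −4.
ε = (dQ/dP)(P/Q) = (-4)(11/56).
|ε| < 1, so demand is inelastic at this price.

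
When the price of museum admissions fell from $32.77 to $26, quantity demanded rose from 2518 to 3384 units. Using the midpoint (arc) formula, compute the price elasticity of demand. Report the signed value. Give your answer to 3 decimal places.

ΔQ = 3384 − 2518 = 866; ΔP = 26 − 32.77 = -6.77.
Midpoints: P̄ = 29.39, Q̄ = 2951.0.
ε = (ΔQ/ΔP)(P̄/Q̄) = (866/-6.77)(29.39/2951.0).

-1.274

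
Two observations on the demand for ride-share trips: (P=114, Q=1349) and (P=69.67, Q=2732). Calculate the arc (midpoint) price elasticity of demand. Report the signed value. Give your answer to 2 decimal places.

ΔQ = 2732 − 1349 = 1383; ΔP = 69.67 − 114 = -44.33.
Midpoints: P̄ = 91.84, Q̄ = 2040.5.
ε = (ΔQ/ΔP)(P̄/Q̄) = (1383/-44.33)(91.84/2040.5).

-1.40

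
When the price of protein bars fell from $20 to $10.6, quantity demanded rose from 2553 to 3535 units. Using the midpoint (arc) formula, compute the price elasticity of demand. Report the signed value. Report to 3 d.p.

ΔQ = 3535 − 2553 = 982; ΔP = 10.6 − 20 = -9.4.
Midpoints: P̄ = 15.30, Q̄ = 3044.0.
ε = (ΔQ/ΔP)(P̄/Q̄) = (982/-9.4)(15.30/3044.0).

-0.525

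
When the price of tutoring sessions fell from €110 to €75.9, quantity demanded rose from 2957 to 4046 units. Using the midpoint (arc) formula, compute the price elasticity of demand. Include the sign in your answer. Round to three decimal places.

ΔQ = 4046 − 2957 = 1089; ΔP = 75.9 − 110 = -34.1.
Midpoints: P̄ = 92.95, Q̄ = 3501.5.
ε = (ΔQ/ΔP)(P̄/Q̄) = (1089/-34.1)(92.95/3501.5).

-0.848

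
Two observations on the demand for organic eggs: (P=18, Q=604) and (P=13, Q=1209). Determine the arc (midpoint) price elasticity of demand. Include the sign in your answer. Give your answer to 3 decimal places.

-2.069

ΔQ = 1209 − 604 = 605; ΔP = 13 − 18 = -5.
Midpoints: P̄ = 15.50, Q̄ = 906.5.
ε = (ΔQ/ΔP)(P̄/Q̄) = (605/-5)(15.50/906.5).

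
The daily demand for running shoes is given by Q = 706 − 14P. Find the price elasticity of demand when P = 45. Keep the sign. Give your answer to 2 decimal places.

-8.29

At P = 45, Q = 76.
dQ/dP = −14.
ε = (dQ/dP)(P/Q) = (-14)(45/76).
|ε| > 1, so demand is elastic at this price.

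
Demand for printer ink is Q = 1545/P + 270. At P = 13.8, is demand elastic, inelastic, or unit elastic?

Q = 381.957, dQ/dP = -8.113.
ε = (dQ/dP)(P/Q) ≈ -0.293.
|ε| = 0.29 < 1.

inelastic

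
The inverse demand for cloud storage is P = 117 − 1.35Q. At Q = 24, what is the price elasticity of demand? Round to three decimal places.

-2.611

At Q = 24, P = 117 − 1.35(24) = 84.60.
dP/dQ = −1.35, so dQ/dP = 1/(−1.35) = -0.741.
ε = (dQ/dP)(P/Q) = (-0.741)(84.60/24).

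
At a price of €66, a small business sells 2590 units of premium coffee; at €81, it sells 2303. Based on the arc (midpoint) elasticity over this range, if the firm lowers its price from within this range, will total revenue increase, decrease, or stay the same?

decrease

Arc ε = (-287/15)(73.50/2446.5) ≈ -0.575.
|ε| = 0.57 < 1, so demand is inelastic. A price cut therefore reduces total revenue.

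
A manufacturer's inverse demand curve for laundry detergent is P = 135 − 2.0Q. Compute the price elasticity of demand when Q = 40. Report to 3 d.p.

-0.688

At Q = 40, P = 135 − 2.0(40) = 55.00.
dP/dQ = −2.0, so dQ/dP = 1/(−2.0) = -0.500.
ε = (dQ/dP)(P/Q) = (-0.500)(55.00/40).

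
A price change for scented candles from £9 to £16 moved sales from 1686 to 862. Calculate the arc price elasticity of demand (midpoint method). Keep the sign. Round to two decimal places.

ΔQ = 862 − 1686 = -824; ΔP = 16 − 9 = 7.
Midpoints: P̄ = 12.50, Q̄ = 1274.0.
ε = (ΔQ/ΔP)(P̄/Q̄) = (-824/7)(12.50/1274.0).

-1.15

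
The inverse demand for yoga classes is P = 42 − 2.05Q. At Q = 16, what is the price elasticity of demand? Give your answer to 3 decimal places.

At Q = 16, P = 42 − 2.05(16) = 9.20.
dP/dQ = −2.05, so dQ/dP = 1/(−2.05) = -0.488.
ε = (dQ/dP)(P/Q) = (-0.488)(9.20/16).

-0.280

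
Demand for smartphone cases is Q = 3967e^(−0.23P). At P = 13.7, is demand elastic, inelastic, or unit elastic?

Q = 169.824, dQ/dP = -39.060.
ε = (dQ/dP)(P/Q) ≈ -3.151.
|ε| = 3.15 > 1.

elastic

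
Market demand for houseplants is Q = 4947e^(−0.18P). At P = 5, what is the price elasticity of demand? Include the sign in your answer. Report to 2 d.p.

At P = 5, Q = 2011.300.
dQ/dP = −0.18·4947e^(−0.18P) = −0.18Q = -362.034.
ε = (dQ/dP)(P/Q) = (-362.034)(5/2011.300).
|ε| < 1, so demand is inelastic at this price.

-0.90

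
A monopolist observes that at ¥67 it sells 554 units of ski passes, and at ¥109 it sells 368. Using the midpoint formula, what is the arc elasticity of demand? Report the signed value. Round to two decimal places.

ΔQ = 368 − 554 = -186; ΔP = 109 − 67 = 42.
Midpoints: P̄ = 88.00, Q̄ = 461.0.
ε = (ΔQ/ΔP)(P̄/Q̄) = (-186/42)(88.00/461.0).

-0.85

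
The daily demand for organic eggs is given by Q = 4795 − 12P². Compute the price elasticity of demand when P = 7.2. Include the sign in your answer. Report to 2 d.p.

At P = 7.2, Q = 4172.920.
dQ/dP = −24P = -172.800.
ε = (dQ/dP)(P/Q) = (-172.800)(7.2/4172.920).

-0.30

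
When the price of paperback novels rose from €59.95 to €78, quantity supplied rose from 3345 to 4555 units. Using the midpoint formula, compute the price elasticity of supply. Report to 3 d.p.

1.171

ΔQ = 4555 − 3345 = 1210; ΔP = 78 − 59.95 = 18.05.
Midpoints: P̄ = 68.97, Q̄ = 3950.0.
ε_s = (ΔQ/ΔP)(P̄/Q̄) = (1210/18.05)(68.97/3950.0).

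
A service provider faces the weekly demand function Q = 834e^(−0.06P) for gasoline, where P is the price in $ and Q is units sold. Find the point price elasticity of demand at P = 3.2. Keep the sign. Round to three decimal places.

-0.192

At P = 3.2, Q = 688.306.
dQ/dP = −0.06·834e^(−0.06P) = −0.06Q = -41.298.
ε = (dQ/dP)(P/Q) = (-41.298)(3.2/688.306).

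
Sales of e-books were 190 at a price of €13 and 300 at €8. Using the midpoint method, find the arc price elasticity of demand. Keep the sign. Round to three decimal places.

ΔQ = 300 − 190 = 110; ΔP = 8 − 13 = -5.
Midpoints: P̄ = 10.50, Q̄ = 245.0.
ε = (ΔQ/ΔP)(P̄/Q̄) = (110/-5)(10.50/245.0).

-0.943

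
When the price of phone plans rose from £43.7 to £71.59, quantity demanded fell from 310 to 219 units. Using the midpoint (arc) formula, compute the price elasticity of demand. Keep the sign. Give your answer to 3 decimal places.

ΔQ = 219 − 310 = -91; ΔP = 71.59 − 43.7 = 27.89.
Midpoints: P̄ = 57.65, Q̄ = 264.5.
ε = (ΔQ/ΔP)(P̄/Q̄) = (-91/27.89)(57.65/264.5).

-0.711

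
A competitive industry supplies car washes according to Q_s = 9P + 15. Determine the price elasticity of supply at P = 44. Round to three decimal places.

0.964

At P = 44, Q_s = 411.
dQ_s/dP = 9.
ε_s = (dQ_s/dP)(P/Q_s) = (9)(44/411).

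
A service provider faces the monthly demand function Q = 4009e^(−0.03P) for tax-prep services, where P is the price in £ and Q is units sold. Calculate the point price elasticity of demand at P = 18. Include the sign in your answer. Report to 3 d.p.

-0.540

At P = 18, Q = 2336.238.
dQ/dP = −0.03·4009e^(−0.03P) = −0.03Q = -70.087.
ε = (dQ/dP)(P/Q) = (-70.087)(18/2336.238).
|ε| < 1, so demand is inelastic at this price.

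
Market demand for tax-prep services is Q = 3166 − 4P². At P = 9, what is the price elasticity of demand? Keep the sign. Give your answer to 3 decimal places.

-0.228

At P = 9, Q = 2842.
dQ/dP = −8P = -72.
ε = (dQ/dP)(P/Q) = (-72)(9/2842).
|ε| < 1, so demand is inelastic at this price.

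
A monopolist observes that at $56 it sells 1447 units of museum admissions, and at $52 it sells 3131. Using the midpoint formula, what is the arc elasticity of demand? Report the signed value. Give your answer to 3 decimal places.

ΔQ = 3131 − 1447 = 1684; ΔP = 52 − 56 = -4.
Midpoints: P̄ = 54.00, Q̄ = 2289.0.
ε = (ΔQ/ΔP)(P̄/Q̄) = (1684/-4)(54.00/2289.0).

-9.932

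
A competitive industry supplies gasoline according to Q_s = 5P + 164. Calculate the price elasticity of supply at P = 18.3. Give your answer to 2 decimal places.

0.36

At P = 18.3, Q_s = 255.50.
dQ_s/dP = 5.
ε_s = (dQ_s/dP)(P/Q_s) = (5)(18.3/255.50).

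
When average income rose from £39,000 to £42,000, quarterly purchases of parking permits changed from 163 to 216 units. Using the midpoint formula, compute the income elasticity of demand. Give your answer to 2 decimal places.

ΔQ = 53, ΔI = 3000. Midpoints: Ī = 40,500, Q̄ = 189.5.
ε_I = (ΔQ/ΔI)(Ī/Q̄) = (53/3000)(40500/189.5).

3.78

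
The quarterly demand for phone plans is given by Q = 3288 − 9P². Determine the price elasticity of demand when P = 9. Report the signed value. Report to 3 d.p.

-0.570

At P = 9, Q = 2559.
dQ/dP = −18P = -162.
ε = (dQ/dP)(P/Q) = (-162)(9/2559).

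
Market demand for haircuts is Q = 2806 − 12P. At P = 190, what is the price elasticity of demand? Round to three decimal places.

At P = 190, Q = 526.
dQ/dP = −12.
ε = (dQ/dP)(P/Q) = (-12)(190/526).
|ε| > 1, so demand is elastic at this price.

-4.335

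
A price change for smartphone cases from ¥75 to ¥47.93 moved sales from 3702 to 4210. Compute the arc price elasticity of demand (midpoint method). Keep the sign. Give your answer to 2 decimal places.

-0.29

ΔQ = 4210 − 3702 = 508; ΔP = 47.93 − 75 = -27.07.
Midpoints: P̄ = 61.47, Q̄ = 3956.0.
ε = (ΔQ/ΔP)(P̄/Q̄) = (508/-27.07)(61.47/3956.0).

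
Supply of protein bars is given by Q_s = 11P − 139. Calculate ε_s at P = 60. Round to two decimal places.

1.27

At P = 60, Q_s = 521.
dQ_s/dP = 11.
ε_s = (dQ_s/dP)(P/Q_s) = (11)(60/521).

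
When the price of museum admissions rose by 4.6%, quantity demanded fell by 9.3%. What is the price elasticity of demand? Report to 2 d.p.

-2.02

ε = %ΔQ / %ΔP = (-9.3)/(4.6) = -2.022.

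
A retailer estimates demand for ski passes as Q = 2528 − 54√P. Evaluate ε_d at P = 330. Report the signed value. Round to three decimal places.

At P = 330, Q = 1547.041.
dQ/dP = −54/(2√P) = -1.486.
ε = (dQ/dP)(P/Q) = (-1.486)(330/1547.041).

-0.317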